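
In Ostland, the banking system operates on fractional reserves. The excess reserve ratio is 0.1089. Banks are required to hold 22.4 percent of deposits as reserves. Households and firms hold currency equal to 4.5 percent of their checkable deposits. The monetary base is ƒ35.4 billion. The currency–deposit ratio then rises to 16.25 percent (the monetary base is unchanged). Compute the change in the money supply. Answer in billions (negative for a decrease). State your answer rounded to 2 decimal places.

Initially m₁ = (1 + 0.045) / (0.224 + 0.1089 + 0.045) ≈ 2.76528, so M₁ = 2.76528 × 35.4 ≈ 97.8909 billion.
After the change m₂ = (1 + 0.1625) / (0.224 + 0.1089 + 0.1625) ≈ 2.34659, so M₂ = 2.34659 × 35.4 ≈ 83.0693 billion.
ΔM = M₂ − M₁ = 83.0693 − 97.8909 = -14.8216 billion.

-14.82 billion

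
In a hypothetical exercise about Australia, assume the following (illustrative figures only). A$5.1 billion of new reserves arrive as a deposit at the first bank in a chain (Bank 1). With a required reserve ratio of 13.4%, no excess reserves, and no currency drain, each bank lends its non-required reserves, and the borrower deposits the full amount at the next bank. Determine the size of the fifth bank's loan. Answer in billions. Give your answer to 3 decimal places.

A$2.484 billion

Each bank lends a fraction (1 − rr) = 0.8660 of the deposit it receives, so Bank 5 receives 5.1·0.8660^4 and lends 5.1·0.8660^5 ≈ 2.4840 billion.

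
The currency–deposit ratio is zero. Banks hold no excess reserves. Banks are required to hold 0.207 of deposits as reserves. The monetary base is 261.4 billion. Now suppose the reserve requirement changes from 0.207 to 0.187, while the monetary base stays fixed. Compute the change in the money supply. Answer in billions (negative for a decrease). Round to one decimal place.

Initially m₁ = 1 / (0.207) ≈ 4.83092, so M₁ = 4.83092 × 261.4 ≈ 1262.8025 billion.
After the change m₂ = 1 / (0.187) ≈ 5.34759, so M₂ = 5.34759 × 261.4 ≈ 1397.86 billion.
ΔM = M₂ − M₁ = 1397.86 − 1262.8025 = 135.0575 billion.

135.1 billion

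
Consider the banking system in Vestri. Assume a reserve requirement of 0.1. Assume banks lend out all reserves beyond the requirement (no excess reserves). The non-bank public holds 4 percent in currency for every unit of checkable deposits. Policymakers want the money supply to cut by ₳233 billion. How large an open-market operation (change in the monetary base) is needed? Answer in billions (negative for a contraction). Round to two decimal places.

-31.37 billion

The money multiplier is m = (1 + c) / (rr + c) = (1 + 0.04) / (0.1 + 0.04) ≈ 7.428571.
ΔMB = ΔM / m = (−233) / 7.428571 ≈ -31.3654 billion.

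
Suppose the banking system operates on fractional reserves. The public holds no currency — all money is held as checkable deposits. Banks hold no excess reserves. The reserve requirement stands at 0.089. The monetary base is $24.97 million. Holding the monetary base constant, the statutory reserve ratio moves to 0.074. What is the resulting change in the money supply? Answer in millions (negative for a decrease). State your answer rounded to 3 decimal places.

Initially m₁ = 1 / (0.089) ≈ 11.235955, so M₁ = 11.235955 × 24.97 ≈ 280.5618 million.
After the change m₂ = 1 / (0.074) ≈ 13.513514, so M₂ = 13.513514 × 24.97 ≈ 337.4324 million.
ΔM = M₂ − M₁ = 337.4324 − 280.5618 = 56.8706 million.

$56.871 million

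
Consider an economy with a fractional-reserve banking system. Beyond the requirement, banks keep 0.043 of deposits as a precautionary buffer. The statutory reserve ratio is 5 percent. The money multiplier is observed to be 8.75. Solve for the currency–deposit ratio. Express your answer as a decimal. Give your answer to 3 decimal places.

Using m = 8.75. From m = (1 + c)/(c + rr + e), rearranging gives 1 + c = m·(c + rr + e), so c·(1 − m) = m·(rr + e) − 1.
Hence c = [m·(rr + e) − 1]/(1 − m) = [8.75 × (0.05 + 0.043) − 1] / (1 − 8.75) ≈ 0.024032.

0.024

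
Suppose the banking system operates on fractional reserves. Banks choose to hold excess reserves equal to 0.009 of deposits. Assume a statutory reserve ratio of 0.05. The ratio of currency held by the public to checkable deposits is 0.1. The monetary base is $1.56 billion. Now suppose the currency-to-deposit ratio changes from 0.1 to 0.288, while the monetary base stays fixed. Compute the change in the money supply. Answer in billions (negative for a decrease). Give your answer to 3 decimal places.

-5.002 billion

Initially m₁ = (1 + 0.1) / (0.05 + 0.009 + 0.1) ≈ 6.91824, so M₁ = 6.91824 × 1.56 ≈ 10.7925 billion.
After the change m₂ = (1 + 0.288) / (0.05 + 0.009 + 0.288) ≈ 3.71182, so M₂ = 3.71182 × 1.56 ≈ 5.7904 billion.
ΔM = M₂ − M₁ = 5.7904 − 10.7925 = -5.0021 billion.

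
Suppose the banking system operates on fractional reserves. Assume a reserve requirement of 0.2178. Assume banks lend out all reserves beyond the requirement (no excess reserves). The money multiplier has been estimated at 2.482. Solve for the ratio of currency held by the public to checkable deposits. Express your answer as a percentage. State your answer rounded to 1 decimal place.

31.0%

Using m = 2.482. From m = (1 + c)/(c + rr + e), rearranging gives 1 + c = m·(c + rr + e), so c·(1 − m) = m·(rr + e) − 1.
Hence c = [m·(rr + e) − 1]/(1 − m) = [2.482 × (0.2178 + 0) − 1] / (1 − 2.482) ≈ 0.310000.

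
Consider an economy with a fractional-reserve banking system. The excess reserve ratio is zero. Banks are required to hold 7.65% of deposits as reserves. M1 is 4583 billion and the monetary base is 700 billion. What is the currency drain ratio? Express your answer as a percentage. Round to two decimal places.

Using m = M/MB = 4583/700 ≈ 6.547143. From m = (1 + c)/(c + rr + e), rearranging gives 1 + c = m·(c + rr + e), so c·(1 − m) = m·(rr + e) − 1.
Hence c = [m·(rr + e) − 1]/(1 − m) = [6.547143 × (0.0765 + 0) − 1] / (1 − 6.547143) ≈ 0.089982.

9.00%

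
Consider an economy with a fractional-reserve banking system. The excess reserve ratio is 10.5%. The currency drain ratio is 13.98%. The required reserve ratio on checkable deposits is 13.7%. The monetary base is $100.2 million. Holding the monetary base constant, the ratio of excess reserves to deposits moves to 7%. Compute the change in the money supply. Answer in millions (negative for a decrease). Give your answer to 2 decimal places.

Initially m₁ = (1 + 0.1398) / (0.137 + 0.105 + 0.1398) ≈ 2.985333, so M₁ = 2.985333 × 100.2 ≈ 299.1304 million.
After the change m₂ = (1 + 0.1398) / (0.137 + 0.07 + 0.1398) ≈ 3.286621, so M₂ = 3.286621 × 100.2 ≈ 329.3194 million.
ΔM = M₂ − M₁ = 329.3194 − 299.1304 = 30.189 million.

$30.19 million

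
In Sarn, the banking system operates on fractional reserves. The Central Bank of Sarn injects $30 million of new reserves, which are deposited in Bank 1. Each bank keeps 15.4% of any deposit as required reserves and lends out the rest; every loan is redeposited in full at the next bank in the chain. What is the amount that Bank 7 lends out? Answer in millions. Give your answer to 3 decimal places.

Each bank lends a fraction (1 − rr) = 0.8460 of the deposit it receives, so Bank 7 receives 30·0.8460^6 and lends 30·0.8460^7 ≈ 9.3049 million.

$9.305 million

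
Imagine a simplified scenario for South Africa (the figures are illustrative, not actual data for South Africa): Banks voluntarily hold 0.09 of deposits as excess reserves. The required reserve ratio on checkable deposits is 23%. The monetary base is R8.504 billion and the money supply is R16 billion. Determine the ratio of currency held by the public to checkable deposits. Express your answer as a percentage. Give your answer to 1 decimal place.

Using m = M/MB = 16/8.504 ≈ 1.881468. From m = (1 + c)/(c + rr + e), rearranging gives 1 + c = m·(c + rr + e), so c·(1 − m) = m·(rr + e) − 1.
Hence c = [m·(rr + e) − 1]/(1 − m) = [1.881468 × (0.23 + 0.09) − 1] / (1 − 1.881468) ≈ 0.451440.

45.1%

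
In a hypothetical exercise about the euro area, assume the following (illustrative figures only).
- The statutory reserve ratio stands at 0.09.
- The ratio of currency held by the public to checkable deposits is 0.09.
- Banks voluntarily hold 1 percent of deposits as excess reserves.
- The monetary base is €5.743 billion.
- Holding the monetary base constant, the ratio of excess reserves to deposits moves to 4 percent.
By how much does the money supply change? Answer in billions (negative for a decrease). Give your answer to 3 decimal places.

-4.493 billion

Initially m₁ = (1 + 0.09) / (0.09 + 0.01 + 0.09) ≈ 5.73684, so M₁ = 5.73684 × 5.743 ≈ 32.9467 billion.
After the change m₂ = (1 + 0.09) / (0.09 + 0.04 + 0.09) ≈ 4.95455, so M₂ = 4.95455 × 5.743 ≈ 28.454 billion.
ΔM = M₂ − M₁ = 28.454 − 32.9467 = -4.4927 billion.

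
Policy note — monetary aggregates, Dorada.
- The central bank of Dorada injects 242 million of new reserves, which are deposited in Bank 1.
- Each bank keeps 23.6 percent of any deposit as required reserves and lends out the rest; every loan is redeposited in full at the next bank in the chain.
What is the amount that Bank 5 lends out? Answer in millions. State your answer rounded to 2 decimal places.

62.99 million

Each bank lends a fraction (1 − rr) = 0.7640 of the deposit it receives, so Bank 5 receives 242·0.7640^4 and lends 242·0.7640^5 ≈ 62.9915 million.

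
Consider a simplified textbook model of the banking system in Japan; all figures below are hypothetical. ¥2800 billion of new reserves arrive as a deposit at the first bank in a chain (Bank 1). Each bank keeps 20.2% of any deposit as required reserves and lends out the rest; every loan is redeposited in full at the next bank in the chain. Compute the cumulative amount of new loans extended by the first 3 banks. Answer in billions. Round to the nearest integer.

Bank i lends (1 − rr)^i of the original deposit: Bank 1 lends 2800·0.7980 = 2234.4000, Bank 2 lends 2800·0.7980² = 1783.0512, and so on.
Summing a geometric series: total = 2800·[0.7980·(1 − 0.7980^3) / (1 − 0.7980)] ≈ 5440.3261 billion.

¥5440 billion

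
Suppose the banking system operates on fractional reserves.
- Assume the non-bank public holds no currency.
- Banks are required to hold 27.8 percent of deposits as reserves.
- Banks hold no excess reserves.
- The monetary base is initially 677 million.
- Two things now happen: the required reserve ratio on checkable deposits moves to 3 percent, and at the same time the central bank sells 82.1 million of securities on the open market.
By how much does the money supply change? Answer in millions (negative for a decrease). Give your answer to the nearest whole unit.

17395 million

Before: m₁ = 1 / (0.278) ≈ 3.5971, MB₁ = 677, so M₁ = 3.5971 × 677 = 2435.2367 million.
After: m₂ = 1 / (0.03) ≈ 33.3333, MB₂ = 677 − 82.1 = 594.9, so M₂ = 33.3333 × 594.9 ≈ 19829.9802 million.
ΔM = M₂ − M₁ = 19829.9802 − 2435.2367 = 17394.7435 million.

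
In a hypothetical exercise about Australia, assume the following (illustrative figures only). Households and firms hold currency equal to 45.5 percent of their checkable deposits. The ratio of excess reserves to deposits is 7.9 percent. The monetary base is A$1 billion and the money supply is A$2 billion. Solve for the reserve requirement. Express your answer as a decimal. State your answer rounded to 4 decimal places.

Using m = M/MB = 2/1 = 2.000000. Since m = (1 + c)/(c + rr + e), the denominator satisfies c + rr + e = (1 + c)/m = (1 + 0.455) / 2.000000 = 0.727500.
With c = 0.455 and e = 0.079, the reserve requirement is 0.727500 − 0.455 − 0.079 = 0.1935.

0.1935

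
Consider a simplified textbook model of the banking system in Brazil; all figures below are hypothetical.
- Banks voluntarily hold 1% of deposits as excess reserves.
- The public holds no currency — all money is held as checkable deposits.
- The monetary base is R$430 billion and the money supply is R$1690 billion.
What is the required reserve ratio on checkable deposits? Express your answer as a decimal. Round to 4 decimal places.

0.2444

Using m = M/MB = 1690/430 ≈ 3.930233. Since m = (1 + c)/(c + rr + e), the denominator satisfies c + rr + e = (1 + c)/m = (1 + 0) / 3.930233 ≈ 0.254438.
With c = 0 and e = 0.01, the required reserve ratio on checkable deposits is 0.254438 − 0 − 0.01 = 0.244438.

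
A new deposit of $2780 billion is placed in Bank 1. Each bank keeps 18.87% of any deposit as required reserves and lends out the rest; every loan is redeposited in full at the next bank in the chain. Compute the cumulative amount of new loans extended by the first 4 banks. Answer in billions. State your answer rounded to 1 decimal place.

Bank i lends (1 − rr)^i of the original deposit: Bank 1 lends 2780·0.8113 = 2255.4140, Bank 2 lends 2780·0.8113² ≈ 1829.8174, and so on.
Summing a geometric series: total = 2780·[0.8113·(1 − 0.8113^4) / (1 − 0.8113)] ≈ 6774.1621 billion.

$6774.2 billion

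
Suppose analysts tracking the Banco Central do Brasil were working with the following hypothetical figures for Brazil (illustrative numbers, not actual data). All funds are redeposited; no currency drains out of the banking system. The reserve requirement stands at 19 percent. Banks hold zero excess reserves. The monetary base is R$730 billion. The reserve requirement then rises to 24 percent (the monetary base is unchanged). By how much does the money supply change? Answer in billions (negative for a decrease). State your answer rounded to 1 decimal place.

-800.4 billion

Initially m₁ = 1 / (0.19) ≈ 5.26316, so M₁ = 5.26316 × 730 = 3842.1068 billion.
After the change m₂ = 1 / (0.24) ≈ 4.16667, so M₂ = 4.16667 × 730 = 3041.6691 billion.
ΔM = M₂ − M₁ = 3041.6691 − 3842.1068 = -800.4377 billion.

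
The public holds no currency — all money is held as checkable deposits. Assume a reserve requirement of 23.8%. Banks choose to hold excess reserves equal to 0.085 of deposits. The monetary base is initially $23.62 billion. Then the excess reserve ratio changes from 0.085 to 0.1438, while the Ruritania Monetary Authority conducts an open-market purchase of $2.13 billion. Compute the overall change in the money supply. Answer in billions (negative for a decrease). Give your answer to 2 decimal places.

-5.68 billion

Before: m₁ = 1 / (0.238 + 0.085) ≈ 3.09598, MB₁ = 23.62, so M₁ = 3.09598 × 23.62 ≈ 73.127 billion.
After: m₂ = 1 / (0.238 + 0.1438) ≈ 2.61917, MB₂ = 23.62 + 2.13 = 25.75, so M₂ = 2.61917 × 25.75 ≈ 67.4436 billion.
ΔM = M₂ − M₁ = 67.4436 − 73.127 = -5.6834 billion.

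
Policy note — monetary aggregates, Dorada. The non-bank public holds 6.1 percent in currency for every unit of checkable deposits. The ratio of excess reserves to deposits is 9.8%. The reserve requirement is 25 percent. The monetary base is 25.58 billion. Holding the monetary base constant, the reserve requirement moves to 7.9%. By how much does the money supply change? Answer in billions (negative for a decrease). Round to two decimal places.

Initially m₁ = (1 + 0.061) / (0.25 + 0.098 + 0.061) ≈ 2.59413, so M₁ = 2.59413 × 25.58 ≈ 66.3578 billion.
After the change m₂ = (1 + 0.061) / (0.079 + 0.098 + 0.061) ≈ 4.45798, so M₂ = 4.45798 × 25.58 ≈ 114.0351 billion.
ΔM = M₂ − M₁ = 114.0351 − 66.3578 = 47.6773 billion.

47.68 billion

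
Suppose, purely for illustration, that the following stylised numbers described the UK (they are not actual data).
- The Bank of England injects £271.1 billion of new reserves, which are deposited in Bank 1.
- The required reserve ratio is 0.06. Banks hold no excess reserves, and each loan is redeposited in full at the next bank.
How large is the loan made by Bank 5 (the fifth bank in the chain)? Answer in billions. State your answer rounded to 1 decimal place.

Each bank lends a fraction (1 − rr) = 0.9400 of the deposit it receives, so Bank 5 receives 271.1·0.9400^4 and lends 271.1·0.9400^5 ≈ 198.9614 billion.

£199.0 billion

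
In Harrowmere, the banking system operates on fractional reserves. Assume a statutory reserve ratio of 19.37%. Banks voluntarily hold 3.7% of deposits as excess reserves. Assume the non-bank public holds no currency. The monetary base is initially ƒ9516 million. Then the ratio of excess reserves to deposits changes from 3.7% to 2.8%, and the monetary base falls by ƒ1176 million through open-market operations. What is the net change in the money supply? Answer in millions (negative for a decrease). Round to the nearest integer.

Before: m₁ = 1 / (0.1937 + 0.037) ≈ 4.33463, MB₁ = 9516, so M₁ = 4.33463 × 9516 ≈ 41248.3391 million.
After: m₂ = 1 / (0.1937 + 0.028) ≈ 4.51060, MB₂ = 9516 − 1176 = 8340, so M₂ = 4.51060 × 8340 = 37618.404 million.
ΔM = M₂ − M₁ = 37618.404 − 41248.3391 = -3629.9351 million.

-3630 million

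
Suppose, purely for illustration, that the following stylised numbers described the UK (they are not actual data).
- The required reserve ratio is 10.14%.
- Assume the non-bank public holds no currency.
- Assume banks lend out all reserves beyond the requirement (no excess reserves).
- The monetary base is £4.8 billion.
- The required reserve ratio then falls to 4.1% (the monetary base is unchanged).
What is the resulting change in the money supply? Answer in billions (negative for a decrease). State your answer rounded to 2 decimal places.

£69.74 billion

Initially m₁ = 1 / (0.1014) ≈ 9.8619, so M₁ = 9.8619 × 4.8 ≈ 47.3371 billion.
After the change m₂ = 1 / (0.041) ≈ 24.3902, so M₂ = 24.3902 × 4.8 ≈ 117.073 billion.
ΔM = M₂ − M₁ = 117.073 − 47.3371 = 69.7359 billion.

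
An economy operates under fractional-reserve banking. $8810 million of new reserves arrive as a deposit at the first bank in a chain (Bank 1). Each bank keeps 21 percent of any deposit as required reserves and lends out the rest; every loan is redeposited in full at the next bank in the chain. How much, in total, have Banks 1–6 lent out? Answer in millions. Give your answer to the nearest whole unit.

Bank i lends (1 − rr)^i of the original deposit: Bank 1 lends 8810·0.7900 = 6959.9000, Bank 2 lends 8810·0.7900² = 5498.3210, and so on.
Summing a geometric series: total = 8810·[0.7900·(1 − 0.7900^6) / (1 − 0.7900)] ≈ 25085.8839 million.

$25086 million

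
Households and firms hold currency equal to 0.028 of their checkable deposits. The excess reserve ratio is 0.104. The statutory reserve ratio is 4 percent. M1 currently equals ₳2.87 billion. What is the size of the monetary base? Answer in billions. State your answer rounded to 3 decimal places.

The money multiplier is m = (1 + c) / (rr + e + c) = (1 + 0.028) / (0.04 + 0.104 + 0.028) ≈ 5.97674.
MB = M / m = 2.87 / 5.97674 ≈ 0.4802 billion.

₳0.480 billion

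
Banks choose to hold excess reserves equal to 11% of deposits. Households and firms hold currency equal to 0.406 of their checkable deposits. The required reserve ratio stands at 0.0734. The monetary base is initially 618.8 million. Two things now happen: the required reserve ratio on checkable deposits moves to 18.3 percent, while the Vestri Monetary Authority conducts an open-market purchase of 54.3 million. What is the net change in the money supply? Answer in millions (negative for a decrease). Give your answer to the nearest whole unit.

-122 million

Before: m₁ = (1 + 0.406) / (0.0734 + 0.11 + 0.406) ≈ 2.3855, MB₁ = 618.8, so M₁ = 2.3855 × 618.8 = 1476.1474 million.
After: m₂ = (1 + 0.406) / (0.183 + 0.11 + 0.406) ≈ 2.0114, MB₂ = 618.8 + 54.3 = 673.1, so M₂ = 2.0114 × 673.1 ≈ 1353.8733 million.
ΔM = M₂ − M₁ = 1353.8733 − 1476.1474 = -122.2741 million.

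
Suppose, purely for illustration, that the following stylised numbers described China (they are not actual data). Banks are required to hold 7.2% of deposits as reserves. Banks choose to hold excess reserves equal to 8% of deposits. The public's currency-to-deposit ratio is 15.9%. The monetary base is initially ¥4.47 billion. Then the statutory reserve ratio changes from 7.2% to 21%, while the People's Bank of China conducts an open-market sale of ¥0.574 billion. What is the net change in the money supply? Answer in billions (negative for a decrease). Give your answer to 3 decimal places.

-6.602 billion

Before: m₁ = (1 + 0.159) / (0.072 + 0.08 + 0.159) ≈ 3.72669, MB₁ = 4.47, so M₁ = 3.72669 × 4.47 ≈ 16.6583 billion.
After: m₂ = (1 + 0.159) / (0.21 + 0.08 + 0.159) ≈ 2.58129, MB₂ = 4.47 − 0.574 = 3.896, so M₂ = 2.58129 × 3.896 ≈ 10.0567 billion.
ΔM = M₂ − M₁ = 10.0567 − 16.6583 = -6.6016 billion.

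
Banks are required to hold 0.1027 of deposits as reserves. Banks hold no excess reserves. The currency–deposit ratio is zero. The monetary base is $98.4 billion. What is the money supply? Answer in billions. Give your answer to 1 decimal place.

$958.1 billion

With no currency drain or excess reserves, the money multiplier is m = 1/rr = 1/0.1027 ≈ 9.7371.
Money supply M = m × MB = 9.7371 × 98.4 ≈ 958.1306 billion.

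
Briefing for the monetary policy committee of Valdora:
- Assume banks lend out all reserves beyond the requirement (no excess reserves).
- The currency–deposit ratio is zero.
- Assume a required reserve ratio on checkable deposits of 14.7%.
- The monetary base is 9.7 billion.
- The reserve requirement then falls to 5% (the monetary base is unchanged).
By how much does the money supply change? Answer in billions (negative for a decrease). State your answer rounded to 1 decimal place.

128.0 billion

Initially m₁ = 1 / (0.147) ≈ 6.8027, so M₁ = 6.8027 × 9.7 ≈ 65.9862 billion.
After the change m₂ = 1 / (0.05) = 20, so M₂ = 20 × 9.7 = 194 billion.
ΔM = M₂ − M₁ = 194 − 65.9862 = 128.0138 billion.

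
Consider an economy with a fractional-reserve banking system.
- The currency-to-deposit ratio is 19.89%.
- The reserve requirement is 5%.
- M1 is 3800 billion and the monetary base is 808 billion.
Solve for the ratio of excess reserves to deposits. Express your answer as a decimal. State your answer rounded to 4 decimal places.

Using m = M/MB = 3800/808 ≈ 4.702970. Since m = (1 + c)/(c + rr + e), the denominator satisfies c + rr + e = (1 + c)/m = (1 + 0.1989) / 4.702970 ≈ 0.254924.
With c = 0.1989 and rr = 0.05, the ratio of excess reserves to deposits is 0.254924 − 0.1989 − 0.05 = 0.006024.

0.0060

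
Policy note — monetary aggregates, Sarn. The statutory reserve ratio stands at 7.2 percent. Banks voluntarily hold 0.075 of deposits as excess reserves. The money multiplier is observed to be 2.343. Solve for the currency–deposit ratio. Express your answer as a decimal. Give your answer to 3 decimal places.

0.488

Using m = 2.343. From m = (1 + c)/(c + rr + e), rearranging gives 1 + c = m·(c + rr + e), so c·(1 − m) = m·(rr + e) − 1.
Hence c = [m·(rr + e) − 1]/(1 − m) = [2.343 × (0.072 + 0.075) − 1] / (1 − 2.343) ≈ 0.488145.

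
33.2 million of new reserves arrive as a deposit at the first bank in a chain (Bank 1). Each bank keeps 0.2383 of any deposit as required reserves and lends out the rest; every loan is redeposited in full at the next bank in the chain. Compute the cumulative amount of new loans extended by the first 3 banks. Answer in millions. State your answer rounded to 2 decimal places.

Bank i lends (1 − rr)^i of the original deposit: Bank 1 lends 33.2·0.7617 ≈ 25.2884, Bank 2 lends 33.2·0.7617² ≈ 19.2622, and so on.
Summing a geometric series: total = 33.2·[0.7617·(1 − 0.7617^3) / (1 − 0.7617)] ≈ 59.2227 million.

59.22 million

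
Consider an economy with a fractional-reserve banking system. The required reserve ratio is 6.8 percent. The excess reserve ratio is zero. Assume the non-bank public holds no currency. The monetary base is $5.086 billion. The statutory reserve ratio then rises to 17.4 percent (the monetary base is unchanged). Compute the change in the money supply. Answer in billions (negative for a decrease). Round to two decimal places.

Initially m₁ = 1 / (0.068) ≈ 14.7059, so M₁ = 14.7059 × 5.086 ≈ 74.7942 billion.
After the change m₂ = 1 / (0.174) ≈ 5.7471, so M₂ = 5.7471 × 5.086 ≈ 29.2298 billion.
ΔM = M₂ − M₁ = 29.2298 − 74.7942 = -45.5644 billion.

-45.56 billion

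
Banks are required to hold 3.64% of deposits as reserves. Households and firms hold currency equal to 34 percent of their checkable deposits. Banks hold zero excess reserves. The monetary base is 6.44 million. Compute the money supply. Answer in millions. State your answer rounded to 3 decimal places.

The money multiplier is m = (1 + c) / (rr + c) = (1 + 0.34) / (0.0364 + 0.34) ≈ 3.56004.
So M = m × MB = 3.56004 × 6.44 ≈ 22.9267 million.

22.927 million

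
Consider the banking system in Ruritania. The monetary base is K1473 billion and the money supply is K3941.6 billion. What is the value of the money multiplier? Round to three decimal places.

The money multiplier is m = M / MB = 3941.6 / 1473 ≈ 2.67590.

2.676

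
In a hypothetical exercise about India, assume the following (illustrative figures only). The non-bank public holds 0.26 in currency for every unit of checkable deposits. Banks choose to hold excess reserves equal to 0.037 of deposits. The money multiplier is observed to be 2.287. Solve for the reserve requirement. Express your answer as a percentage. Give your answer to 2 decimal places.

Using m = 2.287. Since m = (1 + c)/(c + rr + e), the denominator satisfies c + rr + e = (1 + c)/m = (1 + 0.26) / 2.287 ≈ 0.550940.
With c = 0.26 and e = 0.037, the reserve requirement is 0.550940 − 0.26 − 0.037 = 0.25394.

25.39%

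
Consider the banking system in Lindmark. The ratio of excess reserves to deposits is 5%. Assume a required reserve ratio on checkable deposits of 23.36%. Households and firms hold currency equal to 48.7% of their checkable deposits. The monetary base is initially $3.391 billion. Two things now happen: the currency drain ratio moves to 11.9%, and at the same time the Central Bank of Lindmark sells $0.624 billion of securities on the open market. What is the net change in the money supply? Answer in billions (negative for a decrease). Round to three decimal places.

Before: m₁ = (1 + 0.487) / (0.2336 + 0.05 + 0.487) ≈ 1.92967, MB₁ = 3.391, so M₁ = 1.92967 × 3.391 ≈ 6.5435 billion.
After: m₂ = (1 + 0.119) / (0.2336 + 0.05 + 0.119) ≈ 2.77943, MB₂ = 3.391 − 0.624 = 2.767, so M₂ = 2.77943 × 2.767 ≈ 7.6907 billion.
ΔM = M₂ − M₁ = 7.6907 − 6.5435 = 1.1472 billion.

$1.147 billion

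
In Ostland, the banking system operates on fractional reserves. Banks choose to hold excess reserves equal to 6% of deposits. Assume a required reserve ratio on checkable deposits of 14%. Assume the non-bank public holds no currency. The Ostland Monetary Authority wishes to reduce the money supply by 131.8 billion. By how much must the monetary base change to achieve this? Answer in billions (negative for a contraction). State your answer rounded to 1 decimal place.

-26.4 billion

The money multiplier is m = 1 / (rr + e) = 1 / (0.14 + 0.06) = 5.
ΔMB = ΔM / m = (−131.8) / 5 = -26.36 billion.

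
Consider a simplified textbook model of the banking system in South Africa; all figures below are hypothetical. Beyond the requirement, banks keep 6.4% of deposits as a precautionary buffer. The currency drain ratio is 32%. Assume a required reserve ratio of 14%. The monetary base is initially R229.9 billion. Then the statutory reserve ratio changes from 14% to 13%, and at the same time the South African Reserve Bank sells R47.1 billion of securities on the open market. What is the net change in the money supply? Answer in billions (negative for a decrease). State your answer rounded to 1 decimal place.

-109.7 billion

Before: m₁ = (1 + 0.32) / (0.14 + 0.064 + 0.32) ≈ 2.51908, MB₁ = 229.9, so M₁ = 2.51908 × 229.9 ≈ 579.1365 billion.
After: m₂ = (1 + 0.32) / (0.13 + 0.064 + 0.32) ≈ 2.56809, MB₂ = 229.9 − 47.1 = 182.8, so M₂ = 2.56809 × 182.8 ≈ 469.4469 billion.
ΔM = M₂ − M₁ = 469.4469 − 579.1365 = -109.6896 billion.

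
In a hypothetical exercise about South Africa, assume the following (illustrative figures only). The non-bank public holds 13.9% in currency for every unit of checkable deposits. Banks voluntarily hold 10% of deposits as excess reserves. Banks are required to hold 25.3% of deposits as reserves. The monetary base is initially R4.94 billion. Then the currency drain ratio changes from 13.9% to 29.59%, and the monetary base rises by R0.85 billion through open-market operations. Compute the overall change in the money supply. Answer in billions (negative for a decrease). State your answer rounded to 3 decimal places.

R0.127 billion

Before: m₁ = (1 + 0.139) / (0.253 + 0.1 + 0.139) ≈ 2.31504, MB₁ = 4.94, so M₁ = 2.31504 × 4.94 ≈ 11.4363 billion.
After: m₂ = (1 + 0.2959) / (0.253 + 0.1 + 0.2959) ≈ 1.99707, MB₂ = 4.94 + 0.85 = 5.79, so M₂ = 1.99707 × 5.79 ≈ 11.563 billion.
ΔM = M₂ − M₁ = 11.563 − 11.4363 = 0.1267 billion.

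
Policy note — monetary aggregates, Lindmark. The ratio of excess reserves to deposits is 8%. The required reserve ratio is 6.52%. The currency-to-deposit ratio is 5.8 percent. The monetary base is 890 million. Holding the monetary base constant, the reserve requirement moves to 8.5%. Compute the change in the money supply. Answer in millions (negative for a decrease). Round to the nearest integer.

-411 million

Initially m₁ = (1 + 0.058) / (0.0652 + 0.08 + 0.058) ≈ 5.2067, so M₁ = 5.2067 × 890 = 4633.963 million.
After the change m₂ = (1 + 0.058) / (0.085 + 0.08 + 0.058) ≈ 4.7444, so M₂ = 4.7444 × 890 = 4222.516 million.
ΔM = M₂ − M₁ = 4222.516 − 4633.963 = -411.447 million.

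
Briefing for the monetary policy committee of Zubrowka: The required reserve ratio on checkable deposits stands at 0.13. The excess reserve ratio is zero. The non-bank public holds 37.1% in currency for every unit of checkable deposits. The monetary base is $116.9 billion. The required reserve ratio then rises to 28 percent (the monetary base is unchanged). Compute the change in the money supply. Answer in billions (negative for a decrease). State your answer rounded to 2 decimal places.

Initially m₁ = (1 + 0.371) / (0.13 + 0.371) ≈ 2.736527, so M₁ = 2.736527 × 116.9 ≈ 319.9 billion.
After the change m₂ = (1 + 0.371) / (0.28 + 0.371) ≈ 2.105991, so M₂ = 2.105991 × 116.9 ≈ 246.1903 billion.
ΔM = M₂ − M₁ = 246.1903 − 319.9 = -73.7097 billion.

-73.71 billion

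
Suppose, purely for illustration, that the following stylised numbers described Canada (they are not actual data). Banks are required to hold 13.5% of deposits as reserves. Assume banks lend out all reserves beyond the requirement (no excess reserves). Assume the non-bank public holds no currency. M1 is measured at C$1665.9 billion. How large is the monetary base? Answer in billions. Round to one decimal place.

With no currency drain and no excess reserves, the money multiplier is m = 1/rr = 1/0.135 ≈ 7.407407.
The monetary base is MB = M / m = 1665.9 / 7.407407 ≈ 224.8965 billion.

C$224.9 billion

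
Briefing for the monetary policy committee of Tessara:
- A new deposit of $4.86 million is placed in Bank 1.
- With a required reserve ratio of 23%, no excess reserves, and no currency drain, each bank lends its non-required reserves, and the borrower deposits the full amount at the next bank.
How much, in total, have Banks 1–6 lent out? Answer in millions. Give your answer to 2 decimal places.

Bank i lends (1 − rr)^i of the original deposit: Bank 1 lends 4.86·0.7700 = 3.7422, Bank 2 lends 4.86·0.7700² ≈ 2.8815, and so on.
Summing a geometric series: total = 4.86·[0.7700·(1 − 0.7700^6) / (1 − 0.7700)] ≈ 12.8793 million.

$12.88 million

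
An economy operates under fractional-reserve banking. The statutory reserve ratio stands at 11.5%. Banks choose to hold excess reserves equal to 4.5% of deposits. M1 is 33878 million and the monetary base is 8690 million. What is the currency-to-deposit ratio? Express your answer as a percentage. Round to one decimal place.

13.0%

Using m = M/MB = 33878/8690 ≈ 3.898504. From m = (1 + c)/(c + rr + e), rearranging gives 1 + c = m·(c + rr + e), so c·(1 − m) = m·(rr + e) − 1.
Hence c = [m·(rr + e) − 1]/(1 − m) = [3.898504 × (0.115 + 0.045) − 1] / (1 − 3.898504) ≈ 0.129805.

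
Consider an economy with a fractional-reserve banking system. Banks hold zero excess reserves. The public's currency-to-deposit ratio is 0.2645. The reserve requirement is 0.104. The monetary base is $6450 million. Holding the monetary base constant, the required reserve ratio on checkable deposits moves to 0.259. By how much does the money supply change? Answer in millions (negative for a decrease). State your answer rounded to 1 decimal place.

Initially m₁ = (1 + 0.2645) / (0.104 + 0.2645) ≈ 3.431479, so M₁ = 3.431479 × 6450 ≈ 22133.0396 million.
After the change m₂ = (1 + 0.2645) / (0.259 + 0.2645) ≈ 2.415473, so M₂ = 2.415473 × 6450 ≈ 15579.8008 million.
ΔM = M₂ − M₁ = 15579.8008 − 22133.0396 = -6553.2388 million.

-6553.2 million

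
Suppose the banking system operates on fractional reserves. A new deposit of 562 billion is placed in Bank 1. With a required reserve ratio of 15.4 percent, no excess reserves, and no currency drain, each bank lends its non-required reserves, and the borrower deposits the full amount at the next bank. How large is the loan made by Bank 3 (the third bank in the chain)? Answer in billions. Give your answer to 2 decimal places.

Each bank lends a fraction (1 − rr) = 0.8460 of the deposit it receives, so Bank 3 receives 562·0.8460^2 and lends 562·0.8460^3 ≈ 340.2886 billion.

340.29 billion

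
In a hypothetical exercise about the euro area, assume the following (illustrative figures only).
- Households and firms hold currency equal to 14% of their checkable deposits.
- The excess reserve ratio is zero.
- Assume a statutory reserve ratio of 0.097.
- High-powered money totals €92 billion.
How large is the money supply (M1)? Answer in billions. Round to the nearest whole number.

€443 billion

The money multiplier is m = (1 + c) / (rr + c) = (1 + 0.14) / (0.097 + 0.14) ≈ 4.8101.
So M = m × MB = 4.8101 × 92 = 442.5292 billion.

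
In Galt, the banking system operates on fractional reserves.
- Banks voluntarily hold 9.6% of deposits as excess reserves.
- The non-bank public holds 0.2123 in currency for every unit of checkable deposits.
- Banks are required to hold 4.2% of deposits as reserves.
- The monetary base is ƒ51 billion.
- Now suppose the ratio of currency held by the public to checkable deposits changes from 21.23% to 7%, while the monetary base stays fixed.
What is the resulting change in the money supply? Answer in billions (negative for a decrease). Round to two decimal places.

Initially m₁ = (1 + 0.2123) / (0.042 + 0.096 + 0.2123) ≈ 3.46075, so M₁ = 3.46075 × 51 ≈ 176.4983 billion.
After the change m₂ = (1 + 0.07) / (0.042 + 0.096 + 0.07) ≈ 5.14423, so M₂ = 5.14423 × 51 ≈ 262.3557 billion.
ΔM = M₂ − M₁ = 262.3557 − 176.4983 = 85.8574 billion.

ƒ85.86 billion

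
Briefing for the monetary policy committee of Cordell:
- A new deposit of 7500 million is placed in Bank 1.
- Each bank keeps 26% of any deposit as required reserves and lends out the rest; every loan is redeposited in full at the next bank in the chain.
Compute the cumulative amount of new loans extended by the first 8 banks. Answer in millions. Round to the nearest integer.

19427 million

Bank i lends (1 − rr)^i of the original deposit: Bank 1 lends 7500·0.7400 = 5550.0000, Bank 2 lends 7500·0.7400² = 4107.0000, and so on.
Summing a geometric series: total = 7500·[0.7400·(1 − 0.7400^8) / (1 − 0.7400)] ≈ 19426.7189 million.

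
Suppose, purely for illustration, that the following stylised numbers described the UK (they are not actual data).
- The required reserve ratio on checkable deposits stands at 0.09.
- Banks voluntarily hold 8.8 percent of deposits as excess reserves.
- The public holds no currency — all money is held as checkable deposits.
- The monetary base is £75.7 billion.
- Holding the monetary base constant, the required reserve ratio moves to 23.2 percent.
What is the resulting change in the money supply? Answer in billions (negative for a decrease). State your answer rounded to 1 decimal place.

Initially m₁ = 1 / (0.09 + 0.088) ≈ 5.6180, so M₁ = 5.6180 × 75.7 = 425.2826 billion.
After the change m₂ = 1 / (0.232 + 0.088) = 3.1250, so M₂ = 3.1250 × 75.7 = 236.5625 billion.
ΔM = M₂ − M₁ = 236.5625 − 425.2826 = -188.7201 billion.

-188.7 billion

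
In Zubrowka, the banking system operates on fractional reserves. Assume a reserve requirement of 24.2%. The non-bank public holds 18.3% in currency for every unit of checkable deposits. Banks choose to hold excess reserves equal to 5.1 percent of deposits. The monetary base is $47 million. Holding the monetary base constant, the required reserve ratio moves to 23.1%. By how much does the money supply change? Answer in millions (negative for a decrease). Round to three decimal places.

Initially m₁ = (1 + 0.183) / (0.242 + 0.051 + 0.183) ≈ 2.485294, so M₁ = 2.485294 × 47 ≈ 116.8088 million.
After the change m₂ = (1 + 0.183) / (0.231 + 0.051 + 0.183) ≈ 2.544086, so M₂ = 2.544086 × 47 ≈ 119.572 million.
ΔM = M₂ − M₁ = 119.572 − 116.8088 = 2.7632 million.

$2.763 million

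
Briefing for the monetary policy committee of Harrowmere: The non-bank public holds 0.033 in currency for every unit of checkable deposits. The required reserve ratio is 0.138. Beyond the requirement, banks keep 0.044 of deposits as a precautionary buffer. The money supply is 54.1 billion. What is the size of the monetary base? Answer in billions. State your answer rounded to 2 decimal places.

11.26 billion

The money multiplier is m = (1 + c) / (rr + e + c) = (1 + 0.033) / (0.138 + 0.044 + 0.033) ≈ 4.80465.
MB = M / m = 54.1 / 4.80465 ≈ 11.2599 billion.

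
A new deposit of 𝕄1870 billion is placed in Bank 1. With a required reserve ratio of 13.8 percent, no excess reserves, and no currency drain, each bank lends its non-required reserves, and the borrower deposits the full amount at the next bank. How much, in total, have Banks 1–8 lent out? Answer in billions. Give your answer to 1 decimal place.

𝕄8120.1 billion

Bank i lends (1 − rr)^i of the original deposit: Bank 1 lends 1870·0.8620 = 1611.9400, Bank 2 lends 1870·0.8620² ≈ 1389.4923, and so on.
Summing a geometric series: total = 1870·[0.8620·(1 − 0.8620^8) / (1 − 0.8620)] ≈ 8120.0859 billion.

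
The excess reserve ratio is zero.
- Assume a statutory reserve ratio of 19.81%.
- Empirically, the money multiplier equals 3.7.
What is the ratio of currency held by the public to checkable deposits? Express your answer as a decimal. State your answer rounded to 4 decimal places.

Using m = 3.7. From m = (1 + c)/(c + rr + e), rearranging gives 1 + c = m·(c + rr + e), so c·(1 − m) = m·(rr + e) − 1.
Hence c = [m·(rr + e) − 1]/(1 − m) = [3.7 × (0.1981 + 0) − 1] / (1 − 3.7) = 0.098900.

0.0989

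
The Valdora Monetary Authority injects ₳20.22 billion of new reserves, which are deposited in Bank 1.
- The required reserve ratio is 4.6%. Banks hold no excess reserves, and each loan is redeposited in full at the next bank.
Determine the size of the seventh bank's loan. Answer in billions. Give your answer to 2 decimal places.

Each bank lends a fraction (1 − rr) = 0.9540 of the deposit it receives, so Bank 7 receives 20.22·0.9540^6 and lends 20.22·0.9540^7 ≈ 14.5419 billion.

₳14.54 billion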